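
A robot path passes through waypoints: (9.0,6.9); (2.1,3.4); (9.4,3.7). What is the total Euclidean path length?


Segment lengths:
  seg1 = sqrt((-6.9)^2 + (-3.5)^2) = 7.7369
  seg2 = sqrt((7.3)^2 + (0.3)^2) = 7.3062
Total = 15.0431


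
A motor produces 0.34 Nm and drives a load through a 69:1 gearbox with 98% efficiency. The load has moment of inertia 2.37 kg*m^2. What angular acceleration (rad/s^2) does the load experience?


tau_out = tau_motor * N * eta
= 0.34 * 69 * 0.98 = 22.9908 Nm
alpha = tau_out / I = 22.9908 / 2.37
= 9.7008 rad/s^2


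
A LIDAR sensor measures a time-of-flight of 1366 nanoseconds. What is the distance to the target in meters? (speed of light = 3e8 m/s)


tof = 1366 ns = 1.366e-06 s
dist = c * tof / 2
= 3e8 * 1.366e-06 / 2
= 204.9 m


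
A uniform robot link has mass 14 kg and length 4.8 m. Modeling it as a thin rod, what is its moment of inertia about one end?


I = (1/3) * m * L^2
= (1/3) * 14 * 4.8^2
= 0.333333 * 14 * 23.04
= 107.52 kg*m^2


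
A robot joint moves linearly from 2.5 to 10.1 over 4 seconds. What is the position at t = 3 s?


s = t/T = 3/4 = 0.75
p(t) = p0 + (pf-p0)*s
= 2.5 + (10.1 - 2.5) * 0.75
= 8.2


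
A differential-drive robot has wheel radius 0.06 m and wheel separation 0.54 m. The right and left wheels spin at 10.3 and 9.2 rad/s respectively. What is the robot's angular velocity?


vR = r*wR = 0.06*10.3 = 0.618 m/s
vL = r*wL = 0.06*9.2 = 0.552 m/s
v = (vR+vL)/2 = 0.585 m/s
omega = (vR-vL)/L = 0.1222 rad/s
angular velocity = 0.1222 rad/s


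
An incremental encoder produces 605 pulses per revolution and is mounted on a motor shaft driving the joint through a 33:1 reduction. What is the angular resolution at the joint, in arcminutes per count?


counts per rev = 605
effective counts at joint = 605 * 33 = 19965
resolution = 360*60 / 19965
= 1.0819 arcmin/count


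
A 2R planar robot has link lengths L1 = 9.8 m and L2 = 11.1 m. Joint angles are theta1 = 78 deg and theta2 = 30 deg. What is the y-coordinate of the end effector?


Convert angles to radians: theta1 = 1.3614, theta2 = 0.5236
y = L1*sin(theta1) + L2*sin(theta1+theta2)
y = 9.5858 + 10.5567
y = 20.1426


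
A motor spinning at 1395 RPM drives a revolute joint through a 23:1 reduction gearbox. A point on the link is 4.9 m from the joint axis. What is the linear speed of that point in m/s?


omega_motor = 1395 * 2*pi/60 = 146.0841 rad/s
omega_joint = omega_motor / 23 = 6.3515 rad/s
v = omega_joint * r = 6.3515 * 4.9
= 31.1223 m/s


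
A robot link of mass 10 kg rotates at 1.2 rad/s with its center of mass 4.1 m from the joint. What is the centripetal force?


F = m * omega^2 * r
= 10 * 1.2^2 * 4.1
= 10 * 1.44 * 4.1
= 59.04 N


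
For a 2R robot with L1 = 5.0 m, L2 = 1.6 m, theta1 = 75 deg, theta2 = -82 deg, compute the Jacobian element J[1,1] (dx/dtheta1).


J[1,1] = -L1*sin(t1) - L2*sin(t1+t2)
= -5.0*sin(75) - 1.6*sin(-7)
= -4.6346


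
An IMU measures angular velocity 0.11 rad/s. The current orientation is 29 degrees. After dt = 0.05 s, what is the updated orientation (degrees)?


delta_theta = w * dt = 0.11 * 0.05 = 0.0055 rad
= 0.3151 deg
theta_new = 29 + 0.3151 = 29.3151 deg


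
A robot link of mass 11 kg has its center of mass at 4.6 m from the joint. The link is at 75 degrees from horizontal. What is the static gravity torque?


tau = m*g*L*cos(angle)
= 11 * 9.81 * 4.6 * cos(75 deg)
= 11 * 9.81 * 4.6 * 0.2588
= 128.4742 Nm


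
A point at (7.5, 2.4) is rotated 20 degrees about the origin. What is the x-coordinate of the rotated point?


x' = x*cos(theta) - y*sin(theta)
cos(20 deg) = 0.9397, sin(20 deg) = 0.342
x' = 7.5 * 0.9397 - 2.4 * 0.342
= 7.0477 - 0.8208
= 6.2268


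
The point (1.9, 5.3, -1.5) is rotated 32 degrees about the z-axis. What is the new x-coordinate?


Rotation about z-axis: x' = x*cos(theta) - y*sin(theta)
= 1.9 * 0.848 - 5.3 * 0.5299
= -1.1973


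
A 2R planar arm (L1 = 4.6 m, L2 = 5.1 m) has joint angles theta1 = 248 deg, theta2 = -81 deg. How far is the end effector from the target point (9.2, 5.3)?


End effector via forward kinematics:
x = L1*cos(t1) + L2*cos(t1+t2) = -6.6925
y = L1*sin(t1) + L2*sin(t1+t2) = -3.1178
Distance to target:
d = sqrt((9.2 - -6.6925)^2 + (5.3 - -3.1178)^2)
= sqrt(252.5708 + 70.8593)
= 17.9842 m


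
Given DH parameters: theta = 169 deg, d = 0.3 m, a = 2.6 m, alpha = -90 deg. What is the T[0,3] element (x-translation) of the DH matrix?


T[0,3] = a * cos(theta)
= 2.6 * cos(169 deg)
= 2.6 * -0.9816
= -2.5522


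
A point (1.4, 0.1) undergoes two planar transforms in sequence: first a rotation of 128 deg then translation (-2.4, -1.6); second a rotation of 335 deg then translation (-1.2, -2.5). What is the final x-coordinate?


After transform 1:
x1 = cos(128)*1.4 - sin(128)*0.1 + -2.4 = -3.3407
y1 = sin(128)*1.4 + cos(128)*0.1 + -1.6 = -0.5584
After transform 2:
x2 = cos(335)*-3.3407 - sin(335)*-0.5584 + -1.2
= -4.4637


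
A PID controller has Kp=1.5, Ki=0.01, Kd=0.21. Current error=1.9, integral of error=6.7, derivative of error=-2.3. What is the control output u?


u = Kp*e + Ki*int(e) + Kd*de/dt
= 1.5*1.9 + 0.01*6.7 + 0.21*(-2.3)
= 2.85 + 0.067 + -0.483
= 2.434


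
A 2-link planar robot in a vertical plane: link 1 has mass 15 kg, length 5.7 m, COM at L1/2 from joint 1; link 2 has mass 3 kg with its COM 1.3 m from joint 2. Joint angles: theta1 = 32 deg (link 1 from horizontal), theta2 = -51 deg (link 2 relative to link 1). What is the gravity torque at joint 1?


Horizontal distance from joint 1 to link-1 COM:
  x_c1 = (L1/2)*cos(t1) = 2.85 * 0.848 = 2.4169 m
Horizontal distance from joint 1 to link-2 COM:
  x_c2 = L1*cos(t1) + Lc2*cos(t1+t2)
       = 5.7*0.848 + 1.3*0.9455 = 6.063 m
tau1 = m1*g*x_c1 + m2*g*x_c2
     = 15*9.81*2.4169 + 3*9.81*6.063
     = 355.6523 + 178.4355
     = 534.0878 Nm


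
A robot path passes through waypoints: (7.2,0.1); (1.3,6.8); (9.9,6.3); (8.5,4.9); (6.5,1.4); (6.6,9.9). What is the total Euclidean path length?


Segment lengths:
  seg1 = sqrt((-5.9)^2 + (6.7)^2) = 8.9275
  seg2 = sqrt((8.6)^2 + (-0.5)^2) = 8.6145
  seg3 = sqrt((-1.4)^2 + (-1.4)^2) = 1.9799
  seg4 = sqrt((-2.0)^2 + (-3.5)^2) = 4.0311
  seg5 = sqrt((0.1)^2 + (8.5)^2) = 8.5006
Total = 32.0536


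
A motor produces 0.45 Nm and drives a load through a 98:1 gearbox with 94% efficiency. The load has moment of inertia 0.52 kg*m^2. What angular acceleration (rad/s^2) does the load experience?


tau_out = tau_motor * N * eta
= 0.45 * 98 * 0.94 = 41.454 Nm
alpha = tau_out / I = 41.454 / 0.52
= 79.7192 rad/s^2


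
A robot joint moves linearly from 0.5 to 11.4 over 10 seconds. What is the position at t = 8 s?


s = t/T = 8/10 = 0.8
p(t) = p0 + (pf-p0)*s
= 0.5 + (11.4 - 0.5) * 0.8
= 9.22


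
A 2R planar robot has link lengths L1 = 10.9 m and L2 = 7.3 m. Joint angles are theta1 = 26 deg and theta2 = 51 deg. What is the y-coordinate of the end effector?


Convert angles to radians: theta1 = 0.4538, theta2 = 0.8901
y = L1*sin(theta1) + L2*sin(theta1+theta2)
y = 4.7782 + 7.1129
y = 11.8911


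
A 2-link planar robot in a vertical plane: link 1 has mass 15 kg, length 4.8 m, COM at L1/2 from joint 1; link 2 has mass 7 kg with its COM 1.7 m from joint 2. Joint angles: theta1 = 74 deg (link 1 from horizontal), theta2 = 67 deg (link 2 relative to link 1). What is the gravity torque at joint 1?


Horizontal distance from joint 1 to link-1 COM:
  x_c1 = (L1/2)*cos(t1) = 2.4 * 0.2756 = 0.6615 m
Horizontal distance from joint 1 to link-2 COM:
  x_c2 = L1*cos(t1) + Lc2*cos(t1+t2)
       = 4.8*0.2756 + 1.7*-0.7771 = 0.0019 m
tau1 = m1*g*x_c1 + m2*g*x_c2
     = 15*9.81*0.6615 + 7*9.81*0.0019
     = 97.3441 + 0.1312
     = 97.4753 Nm


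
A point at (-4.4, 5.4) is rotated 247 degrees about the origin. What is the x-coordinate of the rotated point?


x' = x*cos(theta) - y*sin(theta)
cos(247 deg) = -0.3907, sin(247 deg) = -0.9205
x' = -4.4 * -0.3907 - 5.4 * -0.9205
= 1.7192 - -4.9707
= 6.6899


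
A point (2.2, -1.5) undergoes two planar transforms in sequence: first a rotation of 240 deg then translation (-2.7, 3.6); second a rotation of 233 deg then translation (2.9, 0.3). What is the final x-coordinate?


After transform 1:
x1 = cos(240)*2.2 - sin(240)*-1.5 + -2.7 = -5.099
y1 = sin(240)*2.2 + cos(240)*-1.5 + 3.6 = 2.4447
After transform 2:
x2 = cos(233)*-5.099 - sin(233)*2.4447 + 2.9
= 7.9211


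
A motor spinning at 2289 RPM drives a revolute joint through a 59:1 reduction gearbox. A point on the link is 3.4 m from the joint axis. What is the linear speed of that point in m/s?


omega_motor = 2289 * 2*pi/60 = 239.7035 rad/s
omega_joint = omega_motor / 59 = 4.0628 rad/s
v = omega_joint * r = 4.0628 * 3.4
= 13.8134 m/s


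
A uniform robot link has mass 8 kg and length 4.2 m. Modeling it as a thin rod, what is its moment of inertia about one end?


I = (1/3) * m * L^2
= (1/3) * 8 * 4.2^2
= 0.333333 * 8 * 17.64
= 47.04 kg*m^2


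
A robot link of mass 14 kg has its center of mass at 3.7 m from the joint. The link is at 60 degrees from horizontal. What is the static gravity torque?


tau = m*g*L*cos(angle)
= 14 * 9.81 * 3.7 * cos(60 deg)
= 14 * 9.81 * 3.7 * 0.5
= 254.079 Nm


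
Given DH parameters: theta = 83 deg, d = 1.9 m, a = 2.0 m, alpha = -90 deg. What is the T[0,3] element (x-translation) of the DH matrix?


T[0,3] = a * cos(theta)
= 2.0 * cos(83 deg)
= 2.0 * 0.1219
= 0.2437


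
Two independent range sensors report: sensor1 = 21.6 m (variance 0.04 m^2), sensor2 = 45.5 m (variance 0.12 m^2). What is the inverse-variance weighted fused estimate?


w1 = (1/var1) / (1/var1 + 1/var2)
   = 25.0 / (25.0 + 8.3333) = 0.75
w2 = 1 - w1 = 0.25
fused = w1*s1 + w2*s2 = 16.2 + 11.375
= 27.575 m


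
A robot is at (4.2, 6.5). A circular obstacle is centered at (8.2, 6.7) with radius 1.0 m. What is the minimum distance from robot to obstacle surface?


center_dist = sqrt((4.2-8.2)^2 + (6.5-6.7)^2)
= sqrt(16.0 + 0.04)
= 4.005
min_dist = center_dist - radius = 4.005 - 1.0 = 3.005 m


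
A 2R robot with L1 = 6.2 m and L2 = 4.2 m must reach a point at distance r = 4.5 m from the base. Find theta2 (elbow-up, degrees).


cos(theta2) = (r^2 - L1^2 - L2^2) / (2*L1*L2)
cos(theta2) = (20.25 - 38.44 - 17.64) / 52.08
cos(theta2) = -0.68798
theta2 = 133.4704 degrees


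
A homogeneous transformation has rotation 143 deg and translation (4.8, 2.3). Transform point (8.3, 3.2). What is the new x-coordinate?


x' = cos(theta)*px - sin(theta)*py + tx
= -0.7986*8.3 - 0.6018*3.2 + 4.8
= -3.7545


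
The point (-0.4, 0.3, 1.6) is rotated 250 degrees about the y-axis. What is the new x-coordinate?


Rotation about y-axis: x' = x*cos(theta) + z*sin(theta)
= -0.4 * -0.342 + 1.6 * -0.9397
= -1.3667


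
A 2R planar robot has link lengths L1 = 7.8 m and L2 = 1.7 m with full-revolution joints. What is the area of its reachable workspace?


r_max = L1 + L2 = 9.5 m
r_min = |L1 - L2| = 6.1 m
Area = pi*(r_max^2 - r_min^2)
= pi*(90.25 - 37.21)
= pi * 53.04
= 166.6301 m^2


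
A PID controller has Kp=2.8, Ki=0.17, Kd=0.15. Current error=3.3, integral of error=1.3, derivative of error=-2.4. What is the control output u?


u = Kp*e + Ki*int(e) + Kd*de/dt
= 2.8*3.3 + 0.17*1.3 + 0.15*(-2.4)
= 9.24 + 0.221 + -0.36
= 9.101


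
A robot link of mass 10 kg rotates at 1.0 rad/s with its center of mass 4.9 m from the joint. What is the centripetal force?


F = m * omega^2 * r
= 10 * 1.0^2 * 4.9
= 10 * 1.0 * 4.9
= 49.0 N


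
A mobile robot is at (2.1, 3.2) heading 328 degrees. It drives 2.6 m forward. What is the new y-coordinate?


y_new = y0 + d*sin(theta)
= 3.2 + 2.6*sin(328)
= 3.2 + -1.3778
= 1.8222


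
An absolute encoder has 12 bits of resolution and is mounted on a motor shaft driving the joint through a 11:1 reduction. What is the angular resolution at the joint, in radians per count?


counts = 2^12 = 4096
effective counts at joint = 4096 * 11 = 45056
resolution = 2*pi / 45056
= 1.3945e-04 rad/count


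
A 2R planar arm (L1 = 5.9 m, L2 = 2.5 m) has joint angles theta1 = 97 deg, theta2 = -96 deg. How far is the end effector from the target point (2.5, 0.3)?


End effector via forward kinematics:
x = L1*cos(t1) + L2*cos(t1+t2) = 1.7806
y = L1*sin(t1) + L2*sin(t1+t2) = 5.8997
Distance to target:
d = sqrt((2.5 - 1.7806)^2 + (0.3 - 5.8997)^2)
= sqrt(0.5176 + 31.3561)
= 5.6457 m


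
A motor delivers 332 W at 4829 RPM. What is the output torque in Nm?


omega = 4829 * 2*pi/60 = 505.6917 rad/s
tau = P / omega = 332 / 505.6917
= 0.6565 Nm


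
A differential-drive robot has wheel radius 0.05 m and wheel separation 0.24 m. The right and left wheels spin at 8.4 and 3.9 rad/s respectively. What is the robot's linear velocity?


vR = r*wR = 0.05*8.4 = 0.42 m/s
vL = r*wL = 0.05*3.9 = 0.195 m/s
v = (vR+vL)/2 = 0.3075 m/s
omega = (vR-vL)/L = 0.9375 rad/s
linear velocity = 0.3075 m/s


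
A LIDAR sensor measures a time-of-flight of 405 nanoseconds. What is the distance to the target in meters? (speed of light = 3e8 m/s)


tof = 405 ns = 4.05e-07 s
dist = c * tof / 2
= 3e8 * 4.05e-07 / 2
= 60.75 m


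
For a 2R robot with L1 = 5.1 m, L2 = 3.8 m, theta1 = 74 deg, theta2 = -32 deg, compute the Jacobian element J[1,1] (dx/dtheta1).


J[1,1] = -L1*sin(t1) - L2*sin(t1+t2)
= -5.1*sin(74) - 3.8*sin(42)
= -7.4451


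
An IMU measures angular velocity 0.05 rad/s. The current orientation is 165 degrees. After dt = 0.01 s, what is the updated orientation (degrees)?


delta_theta = w * dt = 0.05 * 0.01 = 0.0005 rad
= 0.0286 deg
theta_new = 165 + 0.0286 = 165.0286 deg


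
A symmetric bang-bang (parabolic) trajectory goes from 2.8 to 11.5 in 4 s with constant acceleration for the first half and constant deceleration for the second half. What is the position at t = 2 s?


Symmetric rest-to-rest: each phase covers (pf-p0)/2 in time T/2. 0.5*a*(T/2)^2 = (pf-p0)/2 => a = 4*(pf-p0)/T^2
a = 4*(11.5-2.8)/4^2 = 2.175
t = 2 is in the acceleration phase (t <= T/2).
p = p0 + 0.5*a*t^2 = 2.8 + 0.5*2.175*2^2
= 7.15


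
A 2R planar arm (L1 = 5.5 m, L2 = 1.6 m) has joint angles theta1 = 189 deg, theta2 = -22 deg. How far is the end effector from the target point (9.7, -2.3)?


End effector via forward kinematics:
x = L1*cos(t1) + L2*cos(t1+t2) = -6.9913
y = L1*sin(t1) + L2*sin(t1+t2) = -0.5005
Distance to target:
d = sqrt((9.7 - -6.9913)^2 + (-2.3 - -0.5005)^2)
= sqrt(278.5988 + 3.2383)
= 16.788 m


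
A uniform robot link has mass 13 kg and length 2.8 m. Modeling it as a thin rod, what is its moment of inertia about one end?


I = (1/3) * m * L^2
= (1/3) * 13 * 2.8^2
= 0.333333 * 13 * 7.84
= 33.9733 kg*m^2


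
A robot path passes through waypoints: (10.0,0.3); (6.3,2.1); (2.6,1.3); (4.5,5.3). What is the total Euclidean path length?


Segment lengths:
  seg1 = sqrt((-3.7)^2 + (1.8)^2) = 4.1146
  seg2 = sqrt((-3.7)^2 + (-0.8)^2) = 3.7855
  seg3 = sqrt((1.9)^2 + (4.0)^2) = 4.4283
Total = 12.3284


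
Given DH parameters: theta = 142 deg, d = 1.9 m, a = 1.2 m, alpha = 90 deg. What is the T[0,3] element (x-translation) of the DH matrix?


T[0,3] = a * cos(theta)
= 1.2 * cos(142 deg)
= 1.2 * -0.788
= -0.9456


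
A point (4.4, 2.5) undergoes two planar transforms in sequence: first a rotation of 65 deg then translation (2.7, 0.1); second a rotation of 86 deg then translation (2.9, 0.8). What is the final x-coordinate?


After transform 1:
x1 = cos(65)*4.4 - sin(65)*2.5 + 2.7 = 2.2938
y1 = sin(65)*4.4 + cos(65)*2.5 + 0.1 = 5.1443
After transform 2:
x2 = cos(86)*2.2938 - sin(86)*5.1443 + 2.9
= -2.0718


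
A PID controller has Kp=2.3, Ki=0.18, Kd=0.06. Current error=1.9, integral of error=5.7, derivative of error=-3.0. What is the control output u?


u = Kp*e + Ki*int(e) + Kd*de/dt
= 2.3*1.9 + 0.18*5.7 + 0.06*(-3.0)
= 4.37 + 1.026 + -0.18
= 5.216


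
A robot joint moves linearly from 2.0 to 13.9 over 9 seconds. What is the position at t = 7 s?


s = t/T = 7/9 = 0.7778
p(t) = p0 + (pf-p0)*s
= 2.0 + (13.9 - 2.0) * 0.7778
= 11.2556


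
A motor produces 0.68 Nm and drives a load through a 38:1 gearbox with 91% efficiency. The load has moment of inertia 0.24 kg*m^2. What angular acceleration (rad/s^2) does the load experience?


tau_out = tau_motor * N * eta
= 0.68 * 38 * 0.91 = 23.5144 Nm
alpha = tau_out / I = 23.5144 / 0.24
= 97.9767 rad/s^2


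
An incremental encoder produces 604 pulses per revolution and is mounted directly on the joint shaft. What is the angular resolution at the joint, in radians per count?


counts per rev = 604
resolution = 2*pi / 604
= 0.0104 rad/count


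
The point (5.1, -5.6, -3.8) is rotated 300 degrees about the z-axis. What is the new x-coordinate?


Rotation about z-axis: x' = x*cos(theta) - y*sin(theta)
= 5.1 * 0.5 - -5.6 * -0.866
= -2.2997


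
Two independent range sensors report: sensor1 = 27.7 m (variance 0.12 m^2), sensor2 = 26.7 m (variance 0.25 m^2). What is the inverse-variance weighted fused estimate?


w1 = (1/var1) / (1/var1 + 1/var2)
   = 8.3333 / (8.3333 + 4.0) = 0.6757
w2 = 1 - w1 = 0.3243
fused = w1*s1 + w2*s2 = 18.7162 + 8.6595
= 27.3757 m


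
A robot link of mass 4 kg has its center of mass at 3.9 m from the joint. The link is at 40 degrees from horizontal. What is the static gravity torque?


tau = m*g*L*cos(angle)
= 4 * 9.81 * 3.9 * cos(40 deg)
= 4 * 9.81 * 3.9 * 0.766
= 117.2324 Nm


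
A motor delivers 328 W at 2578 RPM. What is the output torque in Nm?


omega = 2578 * 2*pi/60 = 269.9675 rad/s
tau = P / omega = 328 / 269.9675
= 1.215 Nm


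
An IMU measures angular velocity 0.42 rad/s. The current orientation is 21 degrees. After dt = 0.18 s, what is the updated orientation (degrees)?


delta_theta = w * dt = 0.42 * 0.18 = 0.0756 rad
= 4.3316 deg
theta_new = 21 + 4.3316 = 25.3316 deg


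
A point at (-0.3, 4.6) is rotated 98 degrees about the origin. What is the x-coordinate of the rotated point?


x' = x*cos(theta) - y*sin(theta)
cos(98 deg) = -0.1392, sin(98 deg) = 0.9903
x' = -0.3 * -0.1392 - 4.6 * 0.9903
= 0.0418 - 4.5552
= -4.5135


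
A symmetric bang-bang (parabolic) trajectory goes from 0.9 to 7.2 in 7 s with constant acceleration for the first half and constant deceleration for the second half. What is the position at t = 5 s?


Symmetric rest-to-rest: each phase covers (pf-p0)/2 in time T/2. 0.5*a*(T/2)^2 = (pf-p0)/2 => a = 4*(pf-p0)/T^2
a = 4*(7.2-0.9)/7^2 = 0.5143
t = 5 is in the deceleration phase (t > T/2).
p = pf - 0.5*a*(T-t)^2 = 7.2 - 0.5*0.5143*2^2
= 6.1714


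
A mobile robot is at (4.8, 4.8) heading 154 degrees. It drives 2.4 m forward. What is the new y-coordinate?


y_new = y0 + d*sin(theta)
= 4.8 + 2.4*sin(154)
= 4.8 + 1.0521
= 5.8521


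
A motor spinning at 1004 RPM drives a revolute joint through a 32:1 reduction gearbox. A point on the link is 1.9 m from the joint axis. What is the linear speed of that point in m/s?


omega_motor = 1004 * 2*pi/60 = 105.1386 rad/s
omega_joint = omega_motor / 32 = 3.2856 rad/s
v = omega_joint * r = 3.2856 * 1.9
= 6.2426 m/s


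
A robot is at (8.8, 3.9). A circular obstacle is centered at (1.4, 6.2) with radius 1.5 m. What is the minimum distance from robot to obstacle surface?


center_dist = sqrt((8.8-1.4)^2 + (3.9-6.2)^2)
= sqrt(54.76 + 5.29)
= 7.7492
min_dist = center_dist - radius = 7.7492 - 1.5 = 6.2492 m


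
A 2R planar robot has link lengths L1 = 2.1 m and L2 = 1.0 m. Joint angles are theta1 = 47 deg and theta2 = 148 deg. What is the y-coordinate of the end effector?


Convert angles to radians: theta1 = 0.8203, theta2 = 2.5831
y = L1*sin(theta1) + L2*sin(theta1+theta2)
y = 1.5358 + -0.2588
y = 1.277


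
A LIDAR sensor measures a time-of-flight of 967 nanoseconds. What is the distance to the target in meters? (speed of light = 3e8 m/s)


tof = 967 ns = 9.67e-07 s
dist = c * tof / 2
= 3e8 * 9.67e-07 / 2
= 145.05 m


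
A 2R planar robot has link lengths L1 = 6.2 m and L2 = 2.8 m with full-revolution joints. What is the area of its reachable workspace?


r_max = L1 + L2 = 9.0 m
r_min = |L1 - L2| = 3.4 m
Area = pi*(r_max^2 - r_min^2)
= pi*(81.0 - 11.56)
= pi * 69.44
= 218.1522 m^2


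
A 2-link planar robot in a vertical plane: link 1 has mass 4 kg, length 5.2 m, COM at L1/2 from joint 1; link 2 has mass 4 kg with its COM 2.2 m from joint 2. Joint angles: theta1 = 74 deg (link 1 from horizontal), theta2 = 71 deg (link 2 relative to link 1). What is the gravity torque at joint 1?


Horizontal distance from joint 1 to link-1 COM:
  x_c1 = (L1/2)*cos(t1) = 2.6 * 0.2756 = 0.7167 m
Horizontal distance from joint 1 to link-2 COM:
  x_c2 = L1*cos(t1) + Lc2*cos(t1+t2)
       = 5.2*0.2756 + 2.2*-0.8192 = -0.3688 m
tau1 = m1*g*x_c1 + m2*g*x_c2
     = 4*9.81*0.7167 + 4*9.81*-0.3688
     = 28.1216 + -14.4725
     = 13.6491 Nm


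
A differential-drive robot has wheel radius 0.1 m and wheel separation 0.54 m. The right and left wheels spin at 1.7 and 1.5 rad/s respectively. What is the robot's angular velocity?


vR = r*wR = 0.1*1.7 = 0.17 m/s
vL = r*wL = 0.1*1.5 = 0.15 m/s
v = (vR+vL)/2 = 0.16 m/s
omega = (vR-vL)/L = 0.037 rad/s
angular velocity = 0.037 rad/s


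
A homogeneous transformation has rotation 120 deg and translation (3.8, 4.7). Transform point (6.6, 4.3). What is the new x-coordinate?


x' = cos(theta)*px - sin(theta)*py + tx
= -0.5*6.6 - 0.866*4.3 + 3.8
= -3.2239


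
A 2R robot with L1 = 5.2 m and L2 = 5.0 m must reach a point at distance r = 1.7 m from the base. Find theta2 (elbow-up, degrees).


cos(theta2) = (r^2 - L1^2 - L2^2) / (2*L1*L2)
cos(theta2) = (2.89 - 27.04 - 25.0) / 52.0
cos(theta2) = -0.945192
theta2 = 160.9427 degrees


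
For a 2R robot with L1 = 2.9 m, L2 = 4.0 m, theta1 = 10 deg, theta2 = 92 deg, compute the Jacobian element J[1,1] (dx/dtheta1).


J[1,1] = -L1*sin(t1) - L2*sin(t1+t2)
= -2.9*sin(10) - 4.0*sin(102)
= -4.4162


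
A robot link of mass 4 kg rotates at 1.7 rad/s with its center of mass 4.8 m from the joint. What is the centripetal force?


F = m * omega^2 * r
= 4 * 1.7^2 * 4.8
= 4 * 2.89 * 4.8
= 55.488 N


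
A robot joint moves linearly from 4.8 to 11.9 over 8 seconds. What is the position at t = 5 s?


s = t/T = 5/8 = 0.625
p(t) = p0 + (pf-p0)*s
= 4.8 + (11.9 - 4.8) * 0.625
= 9.2375


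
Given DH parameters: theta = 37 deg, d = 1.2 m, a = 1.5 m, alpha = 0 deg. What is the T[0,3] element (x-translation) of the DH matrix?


T[0,3] = a * cos(theta)
= 1.5 * cos(37 deg)
= 1.5 * 0.7986
= 1.198


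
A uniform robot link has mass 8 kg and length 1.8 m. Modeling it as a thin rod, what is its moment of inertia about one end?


I = (1/3) * m * L^2
= (1/3) * 8 * 1.8^2
= 0.333333 * 8 * 3.24
= 8.64 kg*m^2


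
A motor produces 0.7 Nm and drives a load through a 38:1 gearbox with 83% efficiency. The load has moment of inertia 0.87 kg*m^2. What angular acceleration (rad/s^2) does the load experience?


tau_out = tau_motor * N * eta
= 0.7 * 38 * 0.83 = 22.078 Nm
alpha = tau_out / I = 22.078 / 0.87
= 25.377 rad/s^2


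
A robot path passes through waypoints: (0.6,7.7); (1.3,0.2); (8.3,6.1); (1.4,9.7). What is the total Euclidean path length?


Segment lengths:
  seg1 = sqrt((0.7)^2 + (-7.5)^2) = 7.5326
  seg2 = sqrt((7.0)^2 + (5.9)^2) = 9.1548
  seg3 = sqrt((-6.9)^2 + (3.6)^2) = 7.7827
Total = 24.47


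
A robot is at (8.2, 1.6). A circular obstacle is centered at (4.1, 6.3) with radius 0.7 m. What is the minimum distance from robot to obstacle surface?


center_dist = sqrt((8.2-4.1)^2 + (1.6-6.3)^2)
= sqrt(16.81 + 22.09)
= 6.237
min_dist = center_dist - radius = 6.237 - 0.7 = 5.537 m


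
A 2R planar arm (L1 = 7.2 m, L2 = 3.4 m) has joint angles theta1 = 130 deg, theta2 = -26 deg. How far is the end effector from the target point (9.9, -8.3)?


End effector via forward kinematics:
x = L1*cos(t1) + L2*cos(t1+t2) = -5.4506
y = L1*sin(t1) + L2*sin(t1+t2) = 8.8145
Distance to target:
d = sqrt((9.9 - -5.4506)^2 + (-8.3 - 8.8145)^2)
= sqrt(235.6411 + 292.907)
= 22.9902 m


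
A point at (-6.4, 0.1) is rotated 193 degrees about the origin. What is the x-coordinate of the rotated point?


x' = x*cos(theta) - y*sin(theta)
cos(193 deg) = -0.9744, sin(193 deg) = -0.225
x' = -6.4 * -0.9744 - 0.1 * -0.225
= 6.236 - -0.0225
= 6.2585


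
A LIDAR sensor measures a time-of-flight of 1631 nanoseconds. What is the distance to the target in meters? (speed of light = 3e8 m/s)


tof = 1631 ns = 1.631e-06 s
dist = c * tof / 2
= 3e8 * 1.631e-06 / 2
= 244.65 m


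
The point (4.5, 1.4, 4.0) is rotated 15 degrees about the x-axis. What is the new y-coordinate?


Rotation about x-axis: y' = y*cos(theta) - z*sin(theta)
= 1.4 * 0.9659 - 4.0 * 0.2588
= 0.317


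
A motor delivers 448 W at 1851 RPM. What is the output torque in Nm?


omega = 1851 * 2*pi/60 = 193.8363 rad/s
tau = P / omega = 448 / 193.8363
= 2.3112 Nm


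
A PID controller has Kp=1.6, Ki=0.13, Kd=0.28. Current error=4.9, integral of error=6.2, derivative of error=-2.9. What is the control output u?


u = Kp*e + Ki*int(e) + Kd*de/dt
= 1.6*4.9 + 0.13*6.2 + 0.28*(-2.9)
= 7.84 + 0.806 + -0.812
= 7.834


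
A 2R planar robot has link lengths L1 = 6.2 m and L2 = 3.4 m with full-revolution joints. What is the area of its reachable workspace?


r_max = L1 + L2 = 9.6 m
r_min = |L1 - L2| = 2.8 m
Area = pi*(r_max^2 - r_min^2)
= pi*(92.16 - 7.84)
= pi * 84.32
= 264.8991 m^2


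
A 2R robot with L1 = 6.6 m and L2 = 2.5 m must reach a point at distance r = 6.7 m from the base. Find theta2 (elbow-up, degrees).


cos(theta2) = (r^2 - L1^2 - L2^2) / (2*L1*L2)
cos(theta2) = (44.89 - 43.56 - 6.25) / 33.0
cos(theta2) = -0.149091
theta2 = 98.5742 degrees


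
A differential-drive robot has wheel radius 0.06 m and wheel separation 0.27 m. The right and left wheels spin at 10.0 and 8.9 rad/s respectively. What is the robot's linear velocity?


vR = r*wR = 0.06*10.0 = 0.6 m/s
vL = r*wL = 0.06*8.9 = 0.534 m/s
v = (vR+vL)/2 = 0.567 m/s
omega = (vR-vL)/L = 0.2444 rad/s
linear velocity = 0.567 m/s


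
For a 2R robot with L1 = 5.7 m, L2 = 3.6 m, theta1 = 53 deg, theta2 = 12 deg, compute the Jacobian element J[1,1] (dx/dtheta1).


J[1,1] = -L1*sin(t1) - L2*sin(t1+t2)
= -5.7*sin(53) - 3.6*sin(65)
= -7.8149


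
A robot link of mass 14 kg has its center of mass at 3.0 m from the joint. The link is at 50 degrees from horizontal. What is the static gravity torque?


tau = m*g*L*cos(angle)
= 14 * 9.81 * 3.0 * cos(50 deg)
= 14 * 9.81 * 3.0 * 0.6428
= 264.8414 Nm


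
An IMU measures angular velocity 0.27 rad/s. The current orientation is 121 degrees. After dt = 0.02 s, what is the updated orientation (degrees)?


delta_theta = w * dt = 0.27 * 0.02 = 0.0054 rad
= 0.3094 deg
theta_new = 121 + 0.3094 = 121.3094 deg


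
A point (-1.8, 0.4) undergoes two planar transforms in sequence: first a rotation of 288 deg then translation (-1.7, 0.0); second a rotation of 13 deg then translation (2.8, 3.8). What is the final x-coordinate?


After transform 1:
x1 = cos(288)*-1.8 - sin(288)*0.4 + -1.7 = -1.8758
y1 = sin(288)*-1.8 + cos(288)*0.4 + 0.0 = 1.8355
After transform 2:
x2 = cos(13)*-1.8758 - sin(13)*1.8355 + 2.8
= 0.5594


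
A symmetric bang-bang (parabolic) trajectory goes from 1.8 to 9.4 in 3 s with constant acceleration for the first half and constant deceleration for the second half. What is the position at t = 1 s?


Symmetric rest-to-rest: each phase covers (pf-p0)/2 in time T/2. 0.5*a*(T/2)^2 = (pf-p0)/2 => a = 4*(pf-p0)/T^2
a = 4*(9.4-1.8)/3^2 = 3.3778
t = 1 is in the acceleration phase (t <= T/2).
p = p0 + 0.5*a*t^2 = 1.8 + 0.5*3.3778*1^2
= 3.4889


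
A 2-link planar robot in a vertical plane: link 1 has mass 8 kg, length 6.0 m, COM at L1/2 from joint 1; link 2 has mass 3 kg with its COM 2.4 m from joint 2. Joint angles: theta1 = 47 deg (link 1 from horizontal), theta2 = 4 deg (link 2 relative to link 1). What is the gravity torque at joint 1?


Horizontal distance from joint 1 to link-1 COM:
  x_c1 = (L1/2)*cos(t1) = 3.0 * 0.682 = 2.046 m
Horizontal distance from joint 1 to link-2 COM:
  x_c2 = L1*cos(t1) + Lc2*cos(t1+t2)
       = 6.0*0.682 + 2.4*0.6293 = 5.6024 m
tau1 = m1*g*x_c1 + m2*g*x_c2
     = 8*9.81*2.046 + 3*9.81*5.6024
     = 160.5697 + 164.8774
     = 325.4471 Nm


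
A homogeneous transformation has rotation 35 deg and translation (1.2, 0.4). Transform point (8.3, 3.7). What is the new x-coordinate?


x' = cos(theta)*px - sin(theta)*py + tx
= 0.8192*8.3 - 0.5736*3.7 + 1.2
= 5.8767


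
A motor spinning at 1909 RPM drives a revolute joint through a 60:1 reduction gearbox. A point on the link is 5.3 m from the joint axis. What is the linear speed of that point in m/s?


omega_motor = 1909 * 2*pi/60 = 199.91 rad/s
omega_joint = omega_motor / 60 = 3.3318 rad/s
v = omega_joint * r = 3.3318 * 5.3
= 17.6587 m/s


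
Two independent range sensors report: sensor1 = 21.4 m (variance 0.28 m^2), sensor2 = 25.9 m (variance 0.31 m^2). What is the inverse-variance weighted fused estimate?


w1 = (1/var1) / (1/var1 + 1/var2)
   = 3.5714 / (3.5714 + 3.2258) = 0.5254
w2 = 1 - w1 = 0.4746
fused = w1*s1 + w2*s2 = 11.2441 + 12.2915
= 23.5356 m


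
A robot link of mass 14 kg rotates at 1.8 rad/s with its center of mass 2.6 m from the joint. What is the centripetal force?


F = m * omega^2 * r
= 14 * 1.8^2 * 2.6
= 14 * 3.24 * 2.6
= 117.936 N


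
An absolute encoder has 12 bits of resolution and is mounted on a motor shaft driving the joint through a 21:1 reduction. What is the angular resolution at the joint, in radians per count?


counts = 2^12 = 4096
effective counts at joint = 4096 * 21 = 86016
resolution = 2*pi / 86016
= 7.3047e-05 rad/count


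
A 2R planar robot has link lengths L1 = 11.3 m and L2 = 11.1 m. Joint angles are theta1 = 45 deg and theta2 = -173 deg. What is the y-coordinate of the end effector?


Convert angles to radians: theta1 = 0.7854, theta2 = -3.0194
y = L1*sin(theta1) + L2*sin(theta1+theta2)
y = 7.9903 + -8.7469
y = -0.7566


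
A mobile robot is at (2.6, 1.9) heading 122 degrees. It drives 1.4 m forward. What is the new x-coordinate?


x_new = x0 + d*cos(theta)
= 2.6 + 1.4*cos(122)
= 2.6 + -0.7419
= 1.8581


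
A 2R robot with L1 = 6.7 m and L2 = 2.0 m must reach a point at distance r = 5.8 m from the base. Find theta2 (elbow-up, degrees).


cos(theta2) = (r^2 - L1^2 - L2^2) / (2*L1*L2)
cos(theta2) = (33.64 - 44.89 - 4.0) / 26.8
cos(theta2) = -0.56903
theta2 = 124.6826 degrees


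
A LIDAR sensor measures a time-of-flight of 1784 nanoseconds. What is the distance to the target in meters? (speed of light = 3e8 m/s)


tof = 1784 ns = 1.784e-06 s
dist = c * tof / 2
= 3e8 * 1.784e-06 / 2
= 267.6 m


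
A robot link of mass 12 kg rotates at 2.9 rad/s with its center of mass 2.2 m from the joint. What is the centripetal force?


F = m * omega^2 * r
= 12 * 2.9^2 * 2.2
= 12 * 8.41 * 2.2
= 222.024 N


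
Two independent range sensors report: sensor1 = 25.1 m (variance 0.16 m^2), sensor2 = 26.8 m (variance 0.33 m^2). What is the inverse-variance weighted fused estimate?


w1 = (1/var1) / (1/var1 + 1/var2)
   = 6.25 / (6.25 + 3.0303) = 0.6735
w2 = 1 - w1 = 0.3265
fused = w1*s1 + w2*s2 = 16.9041 + 8.751
= 25.6551 m


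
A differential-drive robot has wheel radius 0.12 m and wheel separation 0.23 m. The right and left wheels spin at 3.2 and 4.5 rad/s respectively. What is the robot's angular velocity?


vR = r*wR = 0.12*3.2 = 0.384 m/s
vL = r*wL = 0.12*4.5 = 0.54 m/s
v = (vR+vL)/2 = 0.462 m/s
omega = (vR-vL)/L = -0.6783 rad/s
angular velocity = -0.6783 rad/s


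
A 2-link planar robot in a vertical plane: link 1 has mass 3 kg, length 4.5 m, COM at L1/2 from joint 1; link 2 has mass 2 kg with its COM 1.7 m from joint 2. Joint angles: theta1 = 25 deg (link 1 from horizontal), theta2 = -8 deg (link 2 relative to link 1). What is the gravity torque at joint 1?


Horizontal distance from joint 1 to link-1 COM:
  x_c1 = (L1/2)*cos(t1) = 2.25 * 0.9063 = 2.0392 m
Horizontal distance from joint 1 to link-2 COM:
  x_c2 = L1*cos(t1) + Lc2*cos(t1+t2)
       = 4.5*0.9063 + 1.7*0.9563 = 5.7041 m
tau1 = m1*g*x_c1 + m2*g*x_c2
     = 3*9.81*2.0392 + 2*9.81*5.7041
     = 60.0134 + 111.9145
     = 171.9279 Nm


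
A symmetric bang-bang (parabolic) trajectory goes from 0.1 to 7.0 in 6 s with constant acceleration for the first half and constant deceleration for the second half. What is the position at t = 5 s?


Symmetric rest-to-rest: each phase covers (pf-p0)/2 in time T/2. 0.5*a*(T/2)^2 = (pf-p0)/2 => a = 4*(pf-p0)/T^2
a = 4*(7.0-0.1)/6^2 = 0.7667
t = 5 is in the deceleration phase (t > T/2).
p = pf - 0.5*a*(T-t)^2 = 7.0 - 0.5*0.7667*1^2
= 6.6167


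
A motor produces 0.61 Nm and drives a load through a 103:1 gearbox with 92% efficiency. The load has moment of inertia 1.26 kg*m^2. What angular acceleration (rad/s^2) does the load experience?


tau_out = tau_motor * N * eta
= 0.61 * 103 * 0.92 = 57.8036 Nm
alpha = tau_out / I = 57.8036 / 1.26
= 45.8759 rad/s^2


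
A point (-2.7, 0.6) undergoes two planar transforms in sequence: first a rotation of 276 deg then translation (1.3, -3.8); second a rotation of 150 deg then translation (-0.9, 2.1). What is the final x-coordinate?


After transform 1:
x1 = cos(276)*-2.7 - sin(276)*0.6 + 1.3 = 1.6145
y1 = sin(276)*-2.7 + cos(276)*0.6 + -3.8 = -1.0521
After transform 2:
x2 = cos(150)*1.6145 - sin(150)*-1.0521 + -0.9
= -1.7721


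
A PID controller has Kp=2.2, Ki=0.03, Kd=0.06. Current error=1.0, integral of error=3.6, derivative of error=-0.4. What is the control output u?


u = Kp*e + Ki*int(e) + Kd*de/dt
= 2.2*1.0 + 0.03*3.6 + 0.06*(-0.4)
= 2.2 + 0.108 + -0.024
= 2.284


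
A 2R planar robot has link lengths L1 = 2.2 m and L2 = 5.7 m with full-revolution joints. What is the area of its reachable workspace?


r_max = L1 + L2 = 7.9 m
r_min = |L1 - L2| = 3.5 m
Area = pi*(r_max^2 - r_min^2)
= pi*(62.41 - 12.25)
= pi * 50.16
= 157.5823 m^2


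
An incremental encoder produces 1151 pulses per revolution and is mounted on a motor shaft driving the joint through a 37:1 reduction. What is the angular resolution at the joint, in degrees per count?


counts per rev = 1151
effective counts at joint = 1151 * 37 = 42587
resolution = 360 / 42587
= 0.0085 deg/count


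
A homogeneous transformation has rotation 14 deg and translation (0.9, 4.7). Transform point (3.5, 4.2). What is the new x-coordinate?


x' = cos(theta)*px - sin(theta)*py + tx
= 0.9703*3.5 - 0.2419*4.2 + 0.9
= 3.28


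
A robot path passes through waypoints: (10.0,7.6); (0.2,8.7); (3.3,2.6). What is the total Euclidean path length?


Segment lengths:
  seg1 = sqrt((-9.8)^2 + (1.1)^2) = 9.8615
  seg2 = sqrt((3.1)^2 + (-6.1)^2) = 6.8425
Total = 16.7041


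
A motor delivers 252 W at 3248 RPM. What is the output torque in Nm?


omega = 3248 * 2*pi/60 = 340.1298 rad/s
tau = P / omega = 252 / 340.1298
= 0.7409 Nm


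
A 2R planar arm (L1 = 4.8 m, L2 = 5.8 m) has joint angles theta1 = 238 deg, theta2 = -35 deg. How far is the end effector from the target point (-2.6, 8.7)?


End effector via forward kinematics:
x = L1*cos(t1) + L2*cos(t1+t2) = -7.8825
y = L1*sin(t1) + L2*sin(t1+t2) = -6.3369
Distance to target:
d = sqrt((-2.6 - -7.8825)^2 + (8.7 - -6.3369)^2)
= sqrt(27.9052 + 226.1075)
= 15.9378 m


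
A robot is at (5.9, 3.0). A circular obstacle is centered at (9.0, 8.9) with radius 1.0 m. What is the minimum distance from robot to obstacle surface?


center_dist = sqrt((5.9-9.0)^2 + (3.0-8.9)^2)
= sqrt(9.61 + 34.81)
= 6.6648
min_dist = center_dist - radius = 6.6648 - 1.0 = 5.6648 m


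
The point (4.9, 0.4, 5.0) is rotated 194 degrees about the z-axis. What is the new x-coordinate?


Rotation about z-axis: x' = x*cos(theta) - y*sin(theta)
= 4.9 * -0.9703 - 0.4 * -0.2419
= -4.6577


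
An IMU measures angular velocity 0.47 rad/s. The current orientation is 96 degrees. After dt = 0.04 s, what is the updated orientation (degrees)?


delta_theta = w * dt = 0.47 * 0.04 = 0.0188 rad
= 1.0772 deg
theta_new = 96 + 1.0772 = 97.0772 deg


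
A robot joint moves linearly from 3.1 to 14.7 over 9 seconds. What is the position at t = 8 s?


s = t/T = 8/9 = 0.8889
p(t) = p0 + (pf-p0)*s
= 3.1 + (14.7 - 3.1) * 0.8889
= 13.4111


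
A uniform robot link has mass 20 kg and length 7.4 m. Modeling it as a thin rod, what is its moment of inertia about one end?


I = (1/3) * m * L^2
= (1/3) * 20 * 7.4^2
= 0.333333 * 20 * 54.76
= 365.0667 kg*m^2


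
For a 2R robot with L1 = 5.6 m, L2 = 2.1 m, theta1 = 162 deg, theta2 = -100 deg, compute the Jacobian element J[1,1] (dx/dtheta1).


J[1,1] = -L1*sin(t1) - L2*sin(t1+t2)
= -5.6*sin(162) - 2.1*sin(62)
= -3.5847


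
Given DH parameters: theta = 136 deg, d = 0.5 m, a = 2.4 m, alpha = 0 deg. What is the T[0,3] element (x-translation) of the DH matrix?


T[0,3] = a * cos(theta)
= 2.4 * cos(136 deg)
= 2.4 * -0.7193
= -1.7264


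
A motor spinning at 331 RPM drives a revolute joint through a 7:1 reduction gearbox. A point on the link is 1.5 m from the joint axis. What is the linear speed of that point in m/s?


omega_motor = 331 * 2*pi/60 = 34.6622 rad/s
omega_joint = omega_motor / 7 = 4.9517 rad/s
v = omega_joint * r = 4.9517 * 1.5
= 7.4276 m/s


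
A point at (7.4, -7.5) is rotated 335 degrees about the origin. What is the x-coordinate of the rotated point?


x' = x*cos(theta) - y*sin(theta)
cos(335 deg) = 0.9063, sin(335 deg) = -0.4226
x' = 7.4 * 0.9063 - -7.5 * -0.4226
= 6.7067 - 3.1696
= 3.537


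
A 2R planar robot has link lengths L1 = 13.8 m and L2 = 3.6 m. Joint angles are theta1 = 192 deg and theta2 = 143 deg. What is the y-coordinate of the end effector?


Convert angles to radians: theta1 = 3.351, theta2 = 2.4958
y = L1*sin(theta1) + L2*sin(theta1+theta2)
y = -2.8692 + -1.5214
y = -4.3906


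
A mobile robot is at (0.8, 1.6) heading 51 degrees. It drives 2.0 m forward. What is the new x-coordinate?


x_new = x0 + d*cos(theta)
= 0.8 + 2.0*cos(51)
= 0.8 + 1.2586
= 2.0586


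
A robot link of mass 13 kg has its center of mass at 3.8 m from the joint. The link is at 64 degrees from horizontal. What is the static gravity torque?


tau = m*g*L*cos(angle)
= 13 * 9.81 * 3.8 * cos(64 deg)
= 13 * 9.81 * 3.8 * 0.4384
= 212.4408 Nm


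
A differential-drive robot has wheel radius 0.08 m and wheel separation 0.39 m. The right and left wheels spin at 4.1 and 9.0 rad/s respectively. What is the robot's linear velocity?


vR = r*wR = 0.08*4.1 = 0.328 m/s
vL = r*wL = 0.08*9.0 = 0.72 m/s
v = (vR+vL)/2 = 0.524 m/s
omega = (vR-vL)/L = -1.0051 rad/s
linear velocity = 0.524 m/s


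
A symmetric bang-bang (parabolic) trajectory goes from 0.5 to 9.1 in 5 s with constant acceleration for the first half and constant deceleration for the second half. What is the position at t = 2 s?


Symmetric rest-to-rest: each phase covers (pf-p0)/2 in time T/2. 0.5*a*(T/2)^2 = (pf-p0)/2 => a = 4*(pf-p0)/T^2
a = 4*(9.1-0.5)/5^2 = 1.376
t = 2 is in the acceleration phase (t <= T/2).
p = p0 + 0.5*a*t^2 = 0.5 + 0.5*1.376*2^2
= 3.252


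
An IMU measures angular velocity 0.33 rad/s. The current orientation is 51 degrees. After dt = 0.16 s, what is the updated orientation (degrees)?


delta_theta = w * dt = 0.33 * 0.16 = 0.0528 rad
= 3.0252 deg
theta_new = 51 + 3.0252 = 54.0252 deg


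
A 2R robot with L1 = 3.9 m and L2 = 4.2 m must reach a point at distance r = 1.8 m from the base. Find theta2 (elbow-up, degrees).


cos(theta2) = (r^2 - L1^2 - L2^2) / (2*L1*L2)
cos(theta2) = (3.24 - 15.21 - 17.64) / 32.76
cos(theta2) = -0.903846
theta2 = 154.6683 degrees


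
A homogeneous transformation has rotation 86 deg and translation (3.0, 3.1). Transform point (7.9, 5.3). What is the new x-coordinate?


x' = cos(theta)*px - sin(theta)*py + tx
= 0.0698*7.9 - 0.9976*5.3 + 3.0
= -1.736
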